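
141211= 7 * 20173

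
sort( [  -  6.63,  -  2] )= [ - 6.63,-2 ]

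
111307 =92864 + 18443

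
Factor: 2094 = 2^1*3^1*349^1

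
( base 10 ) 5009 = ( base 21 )b7b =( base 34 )4bb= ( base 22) A7F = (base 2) 1001110010001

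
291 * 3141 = 914031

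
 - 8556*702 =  - 6006312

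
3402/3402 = 1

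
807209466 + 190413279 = 997622745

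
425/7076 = 425/7076 = 0.06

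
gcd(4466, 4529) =7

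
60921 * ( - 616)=- 37527336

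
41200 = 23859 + 17341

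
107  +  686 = 793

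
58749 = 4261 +54488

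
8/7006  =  4/3503 = 0.00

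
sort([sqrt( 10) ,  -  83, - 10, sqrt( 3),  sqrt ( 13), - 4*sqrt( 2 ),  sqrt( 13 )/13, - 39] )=[ - 83, - 39,  -  10, - 4*sqrt( 2), sqrt( 13 )/13,sqrt(3),sqrt( 10),sqrt( 13) ]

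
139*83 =11537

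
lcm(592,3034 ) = 24272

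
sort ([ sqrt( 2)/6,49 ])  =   [sqrt(2 ) /6,49 ] 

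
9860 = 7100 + 2760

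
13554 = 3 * 4518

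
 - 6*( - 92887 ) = 557322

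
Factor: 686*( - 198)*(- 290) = 2^3*3^2 * 5^1*7^3*11^1 * 29^1 = 39390120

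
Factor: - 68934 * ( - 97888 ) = 2^6*3^1*7^1*19^1*23^1*11489^1 =6747811392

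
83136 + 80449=163585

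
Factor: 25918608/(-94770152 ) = -2^1 * 3^1*17^1*23^1*181^( - 1)*1381^1*65449^ (  -  1 ) = - 3239826/11846269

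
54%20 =14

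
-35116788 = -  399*88012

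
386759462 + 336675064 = 723434526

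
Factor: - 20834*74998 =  - 2^2 *7^1*11^2*487^1*947^1=- 1562508332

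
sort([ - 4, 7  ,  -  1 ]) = [  -  4, - 1,7] 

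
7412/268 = 27 + 44/67 = 27.66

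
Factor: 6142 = 2^1*37^1*83^1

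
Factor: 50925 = 3^1 * 5^2 * 7^1 * 97^1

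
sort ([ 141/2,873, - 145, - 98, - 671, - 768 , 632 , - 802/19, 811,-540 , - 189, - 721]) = [ - 768, - 721, - 671,  -  540, - 189 , - 145 , - 98, -802/19,141/2 , 632 , 811,873]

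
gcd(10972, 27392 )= 4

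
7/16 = 7/16= 0.44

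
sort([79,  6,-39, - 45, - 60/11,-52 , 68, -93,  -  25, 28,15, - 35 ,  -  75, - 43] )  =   [ - 93, - 75, - 52, - 45 , - 43,  -  39,  -  35,-25,-60/11,6 , 15 , 28 , 68,79 ]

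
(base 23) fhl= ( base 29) 9qo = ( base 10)8347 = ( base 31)8l8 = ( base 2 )10000010011011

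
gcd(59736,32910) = 6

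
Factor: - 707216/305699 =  - 2^4*107^( - 1 )*2857^(- 1 )*44201^1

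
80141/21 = 80141/21 = 3816.24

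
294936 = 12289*24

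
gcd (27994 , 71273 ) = 1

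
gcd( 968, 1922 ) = 2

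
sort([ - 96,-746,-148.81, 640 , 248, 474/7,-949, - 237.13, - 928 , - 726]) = [ - 949, - 928,-746, - 726, - 237.13, - 148.81 , - 96,474/7, 248,  640]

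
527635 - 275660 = 251975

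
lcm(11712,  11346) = 363072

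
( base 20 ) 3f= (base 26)2N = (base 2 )1001011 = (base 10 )75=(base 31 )2d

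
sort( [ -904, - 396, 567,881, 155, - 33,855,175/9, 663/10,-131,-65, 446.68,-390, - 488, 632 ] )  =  [ - 904,-488,  -  396,-390,-131, - 65, - 33, 175/9,663/10, 155, 446.68, 567, 632,855, 881] 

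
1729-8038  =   - 6309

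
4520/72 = 565/9 = 62.78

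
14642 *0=0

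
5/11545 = 1/2309 = 0.00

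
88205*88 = 7762040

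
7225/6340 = 1 + 177/1268  =  1.14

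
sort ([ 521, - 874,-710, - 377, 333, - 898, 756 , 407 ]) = [- 898, - 874, - 710, - 377 , 333,407,521, 756] 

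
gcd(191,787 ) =1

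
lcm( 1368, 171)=1368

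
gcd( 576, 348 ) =12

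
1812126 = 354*5119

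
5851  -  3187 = 2664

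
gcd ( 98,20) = 2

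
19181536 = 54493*352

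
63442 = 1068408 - 1004966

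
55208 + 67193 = 122401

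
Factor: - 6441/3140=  - 2^( - 2 )*3^1*5^( - 1) * 19^1*113^1*157^( - 1 )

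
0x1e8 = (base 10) 488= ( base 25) JD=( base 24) k8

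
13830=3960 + 9870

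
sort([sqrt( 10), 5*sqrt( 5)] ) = [ sqrt( 10 ),5*sqrt( 5)]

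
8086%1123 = 225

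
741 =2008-1267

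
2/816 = 1/408 = 0.00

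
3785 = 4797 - 1012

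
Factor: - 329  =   - 7^1*47^1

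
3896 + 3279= 7175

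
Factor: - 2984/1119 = -8/3 = -  2^3* 3^(- 1 )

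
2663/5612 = 2663/5612 = 0.47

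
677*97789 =66203153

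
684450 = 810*845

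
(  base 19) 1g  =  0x23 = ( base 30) 15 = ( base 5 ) 120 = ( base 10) 35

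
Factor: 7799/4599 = 3^( - 2)*7^ ( - 1 )*11^1 * 73^(-1)* 709^1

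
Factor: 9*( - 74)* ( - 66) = 2^2*3^3*11^1*37^1 = 43956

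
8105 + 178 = 8283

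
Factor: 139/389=139^1 *389^( - 1)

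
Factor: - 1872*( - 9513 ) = 17808336 = 2^4*3^4 * 7^1*13^1*151^1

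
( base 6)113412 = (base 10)9872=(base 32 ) 9kg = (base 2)10011010010000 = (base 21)1182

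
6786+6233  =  13019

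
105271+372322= 477593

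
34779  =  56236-21457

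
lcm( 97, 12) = 1164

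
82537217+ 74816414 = 157353631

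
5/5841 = 5/5841 = 0.00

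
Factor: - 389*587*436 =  - 2^2*109^1* 389^1*587^1 = - 99557548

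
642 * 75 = 48150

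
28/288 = 7/72 = 0.10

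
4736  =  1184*4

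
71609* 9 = 644481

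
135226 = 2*67613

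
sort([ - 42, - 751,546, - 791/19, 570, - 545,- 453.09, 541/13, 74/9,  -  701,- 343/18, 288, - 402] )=[ - 751,-701, - 545, - 453.09,-402, - 42, - 791/19, - 343/18, 74/9, 541/13, 288, 546, 570]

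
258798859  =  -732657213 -  -  991456072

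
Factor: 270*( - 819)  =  -2^1*3^5*5^1*7^1*13^1 = -  221130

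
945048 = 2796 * 338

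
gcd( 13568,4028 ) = 212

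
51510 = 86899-35389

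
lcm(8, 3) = 24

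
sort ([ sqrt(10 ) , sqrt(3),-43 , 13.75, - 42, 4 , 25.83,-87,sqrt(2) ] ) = [ - 87, - 43,  -  42 , sqrt(2 ),sqrt( 3),sqrt( 10 ), 4, 13.75 , 25.83 ] 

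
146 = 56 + 90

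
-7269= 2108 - 9377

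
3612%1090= 342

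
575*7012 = 4031900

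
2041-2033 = 8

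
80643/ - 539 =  - 80643/539=- 149.62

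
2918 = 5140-2222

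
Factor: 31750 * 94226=2^2 * 5^3 * 11^1 * 127^1*4283^1= 2991675500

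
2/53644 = 1/26822 = 0.00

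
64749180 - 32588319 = 32160861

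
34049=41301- 7252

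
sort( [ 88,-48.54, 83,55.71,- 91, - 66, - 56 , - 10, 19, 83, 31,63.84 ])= [-91, - 66, - 56, -48.54, - 10, 19,31,55.71, 63.84, 83, 83, 88]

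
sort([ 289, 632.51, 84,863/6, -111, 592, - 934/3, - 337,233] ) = [ - 337, - 934/3, - 111, 84, 863/6, 233, 289,592, 632.51]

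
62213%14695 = 3433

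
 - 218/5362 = -1 + 2572/2681 = - 0.04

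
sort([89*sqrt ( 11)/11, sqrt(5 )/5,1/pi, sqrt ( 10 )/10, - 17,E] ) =[-17 , sqrt( 10 )/10 , 1/pi, sqrt(5)/5,E,89*sqrt(11 )/11]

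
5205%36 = 21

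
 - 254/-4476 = 127/2238   =  0.06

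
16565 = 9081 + 7484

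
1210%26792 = 1210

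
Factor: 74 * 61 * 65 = 293410 = 2^1*5^1*13^1*37^1*61^1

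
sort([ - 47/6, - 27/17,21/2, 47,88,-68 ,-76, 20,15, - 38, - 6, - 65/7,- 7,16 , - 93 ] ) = [ - 93 , - 76, - 68,- 38, - 65/7,  -  47/6, - 7, - 6, - 27/17, 21/2,15,16 , 20, 47,88 ] 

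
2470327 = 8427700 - 5957373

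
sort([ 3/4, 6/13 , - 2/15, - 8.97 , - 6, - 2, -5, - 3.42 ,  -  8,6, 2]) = [ - 8.97,-8, - 6, - 5, -3.42, - 2, - 2/15,6/13, 3/4, 2, 6]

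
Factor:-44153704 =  -2^3*7^3*16091^1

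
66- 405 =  - 339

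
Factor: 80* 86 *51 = 2^5 * 3^1*5^1*17^1*43^1 =350880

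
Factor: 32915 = 5^1*29^1*227^1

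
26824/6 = 13412/3 =4470.67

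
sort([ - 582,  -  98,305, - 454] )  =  [ - 582, - 454, - 98,305] 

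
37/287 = 37/287 = 0.13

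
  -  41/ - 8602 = 41/8602 = 0.00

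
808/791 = 808/791 = 1.02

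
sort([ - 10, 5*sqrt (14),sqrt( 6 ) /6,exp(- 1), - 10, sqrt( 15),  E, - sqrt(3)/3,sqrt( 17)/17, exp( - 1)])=[ - 10, - 10,-sqrt( 3) /3,sqrt (17)/17,exp( - 1), exp(  -  1),sqrt(6) /6,E,  sqrt( 15),5*sqrt( 14)] 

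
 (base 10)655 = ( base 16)28f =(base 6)3011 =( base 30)lp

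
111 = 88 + 23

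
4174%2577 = 1597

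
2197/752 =2 + 693/752 = 2.92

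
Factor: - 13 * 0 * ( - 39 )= 0  =  0^1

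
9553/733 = 13 + 24/733 = 13.03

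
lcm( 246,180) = 7380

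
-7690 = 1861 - 9551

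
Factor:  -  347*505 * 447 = - 78330045 = - 3^1*5^1*101^1*149^1*347^1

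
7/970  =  7/970 = 0.01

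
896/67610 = 448/33805 = 0.01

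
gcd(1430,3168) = 22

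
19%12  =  7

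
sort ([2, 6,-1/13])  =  [ - 1/13, 2,6]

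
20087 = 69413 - 49326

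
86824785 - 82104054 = 4720731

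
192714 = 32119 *6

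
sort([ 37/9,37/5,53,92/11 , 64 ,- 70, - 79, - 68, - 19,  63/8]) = [ - 79, - 70 , - 68,  -  19, 37/9,  37/5,63/8, 92/11,  53 , 64 ] 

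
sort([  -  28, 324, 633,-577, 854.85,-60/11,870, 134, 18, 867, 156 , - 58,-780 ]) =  [-780, -577,  -  58,-28,-60/11, 18, 134,156, 324, 633, 854.85 , 867,870 ] 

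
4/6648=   1/1662 = 0.00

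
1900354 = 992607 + 907747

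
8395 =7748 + 647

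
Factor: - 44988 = -2^2*3^1 * 23^1*163^1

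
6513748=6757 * 964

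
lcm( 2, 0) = 0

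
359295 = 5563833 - 5204538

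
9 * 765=6885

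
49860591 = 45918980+3941611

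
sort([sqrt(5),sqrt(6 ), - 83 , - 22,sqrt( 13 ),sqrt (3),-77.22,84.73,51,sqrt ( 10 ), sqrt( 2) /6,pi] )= [ - 83, - 77.22, - 22,sqrt ( 2 ) /6, sqrt( 3 ), sqrt( 5),sqrt ( 6),pi, sqrt( 10 ),sqrt(13),51,84.73] 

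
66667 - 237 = 66430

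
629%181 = 86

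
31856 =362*88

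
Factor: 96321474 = 2^1*3^4*594577^1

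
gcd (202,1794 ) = 2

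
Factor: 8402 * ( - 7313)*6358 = -390659845708  =  - 2^2 *11^1 * 17^2*71^1*103^1*4201^1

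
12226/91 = 134 + 32/91 = 134.35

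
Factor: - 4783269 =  - 3^1*19^1*31^1 * 2707^1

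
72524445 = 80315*903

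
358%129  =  100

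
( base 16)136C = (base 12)2a64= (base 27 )6m4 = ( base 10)4972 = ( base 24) 8f4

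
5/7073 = 5/7073=0.00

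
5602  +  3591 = 9193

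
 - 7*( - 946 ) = 6622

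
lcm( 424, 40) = 2120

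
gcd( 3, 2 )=1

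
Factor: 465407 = 465407^1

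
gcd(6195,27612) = 177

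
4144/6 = 2072/3=690.67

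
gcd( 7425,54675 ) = 675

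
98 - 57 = 41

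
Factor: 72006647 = 72006647^1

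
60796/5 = 12159 + 1/5 =12159.20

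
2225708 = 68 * 32731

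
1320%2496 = 1320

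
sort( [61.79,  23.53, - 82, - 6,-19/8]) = [ - 82,-6, - 19/8,23.53,61.79 ] 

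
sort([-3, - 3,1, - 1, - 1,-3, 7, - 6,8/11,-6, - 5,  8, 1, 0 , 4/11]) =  [ - 6,-6 , - 5, - 3, - 3, - 3, - 1, - 1,0 , 4/11, 8/11, 1, 1,  7,  8] 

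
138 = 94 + 44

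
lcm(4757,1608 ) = 114168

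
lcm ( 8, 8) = 8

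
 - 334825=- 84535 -250290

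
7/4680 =7/4680  =  0.00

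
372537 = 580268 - 207731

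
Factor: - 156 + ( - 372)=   -  528 = - 2^4*3^1*11^1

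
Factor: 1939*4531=8785609  =  7^1*23^1*197^1 * 277^1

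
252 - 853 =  - 601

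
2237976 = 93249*24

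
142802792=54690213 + 88112579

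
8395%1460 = 1095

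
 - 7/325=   -  1 + 318/325 = - 0.02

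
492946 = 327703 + 165243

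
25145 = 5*5029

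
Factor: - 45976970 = -2^1*5^1 * 13^1*53^1*6673^1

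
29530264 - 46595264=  - 17065000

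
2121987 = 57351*37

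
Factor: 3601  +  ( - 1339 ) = 2^1 * 3^1*13^1* 29^1 =2262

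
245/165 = 49/33 = 1.48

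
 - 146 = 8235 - 8381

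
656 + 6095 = 6751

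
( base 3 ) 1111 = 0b101000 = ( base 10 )40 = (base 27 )1d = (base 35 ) 15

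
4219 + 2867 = 7086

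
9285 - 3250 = 6035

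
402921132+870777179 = 1273698311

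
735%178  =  23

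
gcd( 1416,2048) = 8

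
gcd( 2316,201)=3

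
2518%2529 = 2518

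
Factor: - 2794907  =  -2794907^1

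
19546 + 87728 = 107274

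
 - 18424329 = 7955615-26379944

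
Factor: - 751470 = - 2^1*3^1*5^1*37^1*677^1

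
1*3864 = 3864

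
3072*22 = 67584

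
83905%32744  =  18417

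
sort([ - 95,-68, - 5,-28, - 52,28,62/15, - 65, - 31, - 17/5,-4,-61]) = [-95,  -  68, - 65,-61,-52, - 31, - 28, - 5 ,- 4,  -  17/5, 62/15,28]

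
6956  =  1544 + 5412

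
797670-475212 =322458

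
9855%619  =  570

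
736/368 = 2 = 2.00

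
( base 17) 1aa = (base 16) 1D5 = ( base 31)F4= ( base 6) 2101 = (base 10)469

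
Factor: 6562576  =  2^4*31^1*101^1*131^1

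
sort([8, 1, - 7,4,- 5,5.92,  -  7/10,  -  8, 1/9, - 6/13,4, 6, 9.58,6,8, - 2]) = [-8,  -  7,  -  5,-2 , - 7/10 , - 6/13,1/9, 1,4, 4, 5.92, 6, 6,8,8,9.58]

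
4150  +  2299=6449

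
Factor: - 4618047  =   - 3^1*7^1*29^1*7583^1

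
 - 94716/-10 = 47358/5= 9471.60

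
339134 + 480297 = 819431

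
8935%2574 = 1213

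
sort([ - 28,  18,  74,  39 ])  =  [  -  28, 18 , 39  ,  74]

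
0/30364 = 0= 0.00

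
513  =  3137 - 2624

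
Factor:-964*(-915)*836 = 737402160 = 2^4 * 3^1*5^1 *11^1*19^1*61^1*241^1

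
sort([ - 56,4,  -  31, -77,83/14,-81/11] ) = [ - 77,-56,-31,  -  81/11,4,83/14 ]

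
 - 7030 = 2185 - 9215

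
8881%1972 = 993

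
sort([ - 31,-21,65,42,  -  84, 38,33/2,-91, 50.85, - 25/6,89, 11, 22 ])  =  [ - 91 , - 84,-31,- 21, - 25/6, 11,33/2, 22,38, 42, 50.85, 65, 89]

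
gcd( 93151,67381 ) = 1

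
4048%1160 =568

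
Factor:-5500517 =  - 11^1 * 29^1*43^1*401^1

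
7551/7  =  7551/7 = 1078.71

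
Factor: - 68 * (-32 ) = 2^7*17^1  =  2176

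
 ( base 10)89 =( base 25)3e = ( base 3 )10022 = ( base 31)2r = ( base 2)1011001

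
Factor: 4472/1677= 8/3=   2^3 * 3^( -1)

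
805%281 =243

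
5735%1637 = 824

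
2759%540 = 59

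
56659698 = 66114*857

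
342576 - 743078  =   - 400502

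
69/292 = 69/292 = 0.24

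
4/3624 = 1/906 = 0.00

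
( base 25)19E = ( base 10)864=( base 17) 2GE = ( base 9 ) 1160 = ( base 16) 360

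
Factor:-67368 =-2^3*3^1 * 7^1  *401^1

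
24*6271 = 150504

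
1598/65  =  24 + 38/65 = 24.58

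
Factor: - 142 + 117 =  - 25 =- 5^2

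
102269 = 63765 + 38504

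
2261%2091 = 170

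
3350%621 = 245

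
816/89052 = 68/7421 = 0.01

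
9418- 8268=1150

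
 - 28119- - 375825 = 347706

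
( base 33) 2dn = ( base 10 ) 2630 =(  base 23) 4M8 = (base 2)101001000110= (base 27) 3gb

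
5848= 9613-3765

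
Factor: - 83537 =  - 83537^1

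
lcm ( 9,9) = 9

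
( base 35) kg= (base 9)875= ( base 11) 5A1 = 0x2CC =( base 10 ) 716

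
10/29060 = 1/2906 = 0.00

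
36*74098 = 2667528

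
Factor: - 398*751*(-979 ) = 2^1*11^1*89^1 * 199^1* 751^1 = 292621142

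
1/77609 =1/77609 = 0.00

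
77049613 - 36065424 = 40984189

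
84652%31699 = 21254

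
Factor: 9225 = 3^2*5^2*41^1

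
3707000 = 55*67400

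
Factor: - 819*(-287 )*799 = 187807347 = 3^2*7^2*13^1*17^1*41^1*47^1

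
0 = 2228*0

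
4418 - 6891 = -2473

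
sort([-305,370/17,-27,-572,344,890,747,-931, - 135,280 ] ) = [ - 931, - 572, - 305,-135, - 27,370/17,280,344,747,890 ]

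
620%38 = 12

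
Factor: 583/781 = 53^1 * 71^( - 1) = 53/71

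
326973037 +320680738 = 647653775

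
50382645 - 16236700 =34145945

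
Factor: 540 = 2^2*3^3*5^1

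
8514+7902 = 16416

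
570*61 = 34770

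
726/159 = 4 + 30/53 = 4.57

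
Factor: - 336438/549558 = - 18691/30531  =  -  3^ ( - 1) * 10177^(-1 ) * 18691^1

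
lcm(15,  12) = 60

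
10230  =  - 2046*( -5)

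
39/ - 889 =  - 39/889=-  0.04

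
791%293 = 205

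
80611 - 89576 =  - 8965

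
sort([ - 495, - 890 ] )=[ - 890, - 495]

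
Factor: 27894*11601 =323598294 =2^1*3^3 * 1289^1 *4649^1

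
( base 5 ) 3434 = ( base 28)hi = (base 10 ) 494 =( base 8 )756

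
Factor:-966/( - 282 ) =161/47 =7^1*23^1*47^ (- 1) 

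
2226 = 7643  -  5417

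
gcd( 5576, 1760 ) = 8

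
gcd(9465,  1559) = 1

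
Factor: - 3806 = - 2^1  *  11^1*173^1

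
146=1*146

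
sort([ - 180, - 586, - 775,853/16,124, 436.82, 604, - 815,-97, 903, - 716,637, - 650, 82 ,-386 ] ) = [ - 815 , - 775 , - 716, - 650,-586, - 386, - 180, - 97, 853/16, 82, 124 , 436.82, 604 , 637,903]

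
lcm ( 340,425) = 1700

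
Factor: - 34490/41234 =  - 17245/20617 = - 5^1*53^ ( - 1) * 389^ (-1 )*3449^1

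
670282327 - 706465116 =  - 36182789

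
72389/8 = 9048  +  5/8 = 9048.62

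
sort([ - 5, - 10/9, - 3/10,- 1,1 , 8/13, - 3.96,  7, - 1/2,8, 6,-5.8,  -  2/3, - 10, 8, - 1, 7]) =[  -  10, - 5.8,-5,  -  3.96, - 10/9,  -  1, - 1 ,- 2/3, - 1/2, - 3/10,8/13,1,6 , 7,7,8,  8 ] 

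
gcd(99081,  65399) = 1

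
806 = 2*403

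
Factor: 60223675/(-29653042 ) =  - 2^( -1 )*5^2*79^1 *30493^1*14826521^( - 1 )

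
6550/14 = 3275/7 = 467.86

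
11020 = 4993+6027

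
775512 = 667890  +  107622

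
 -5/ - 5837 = 5/5837=0.00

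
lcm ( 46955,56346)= 281730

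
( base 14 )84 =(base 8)164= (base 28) 44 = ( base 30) 3Q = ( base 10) 116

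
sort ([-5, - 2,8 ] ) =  [-5,-2,8 ] 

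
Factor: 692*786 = 2^3*3^1*131^1*173^1 = 543912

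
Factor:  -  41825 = -5^2* 7^1 * 239^1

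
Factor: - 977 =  - 977^1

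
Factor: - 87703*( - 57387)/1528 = 2^(-3)*3^1*7^1*11^2 * 17^1*37^1 *47^1*67^1 * 191^( - 1 ) = 5033012061/1528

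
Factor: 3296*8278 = 2^6*103^1*4139^1 = 27284288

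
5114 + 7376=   12490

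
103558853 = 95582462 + 7976391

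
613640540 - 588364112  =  25276428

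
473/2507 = 473/2507  =  0.19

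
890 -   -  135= 1025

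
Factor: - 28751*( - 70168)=2017400168 = 2^3* 7^2  *  179^1*28751^1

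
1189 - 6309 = - 5120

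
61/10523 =61/10523  =  0.01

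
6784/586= 11 + 169/293 = 11.58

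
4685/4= 1171 + 1/4 = 1171.25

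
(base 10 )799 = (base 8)1437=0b1100011111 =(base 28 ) 10f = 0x31f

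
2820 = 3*940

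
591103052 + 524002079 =1115105131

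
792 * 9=7128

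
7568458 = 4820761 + 2747697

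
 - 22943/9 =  - 22943/9 = - 2549.22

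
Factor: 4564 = 2^2*7^1*163^1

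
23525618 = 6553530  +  16972088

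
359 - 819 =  - 460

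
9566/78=4783/39 = 122.64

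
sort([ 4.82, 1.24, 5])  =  [1.24, 4.82,5 ]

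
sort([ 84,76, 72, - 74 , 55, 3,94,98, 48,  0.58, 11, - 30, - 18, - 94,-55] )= [ - 94,-74, - 55, - 30 , - 18, 0.58,  3,11,  48,55, 72,76, 84,94, 98] 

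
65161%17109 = 13834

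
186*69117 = 12855762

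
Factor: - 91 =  - 7^1*13^1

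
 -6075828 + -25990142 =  - 32065970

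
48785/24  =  48785/24 = 2032.71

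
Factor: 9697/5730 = 2^( - 1 )*3^( - 1) * 5^(  -  1)*191^ ( - 1) * 9697^1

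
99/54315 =11/6035= 0.00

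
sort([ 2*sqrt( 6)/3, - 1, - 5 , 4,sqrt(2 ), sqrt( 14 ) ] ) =[ - 5 , - 1,sqrt(2 ), 2*sqrt( 6)/3, sqrt( 14),4]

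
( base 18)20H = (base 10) 665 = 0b1010011001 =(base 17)252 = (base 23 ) 15l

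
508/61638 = 254/30819 =0.01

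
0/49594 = 0 = 0.00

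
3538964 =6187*572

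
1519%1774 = 1519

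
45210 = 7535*6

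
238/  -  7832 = -1+3797/3916 = - 0.03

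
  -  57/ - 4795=57/4795 = 0.01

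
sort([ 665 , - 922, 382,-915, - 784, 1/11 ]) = [-922  , - 915,-784,  1/11 , 382,665] 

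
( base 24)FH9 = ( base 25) ec7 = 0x2361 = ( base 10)9057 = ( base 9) 13373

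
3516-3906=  - 390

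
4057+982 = 5039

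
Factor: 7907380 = 2^2*5^1 * 13^1*17^1 * 1789^1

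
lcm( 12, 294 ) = 588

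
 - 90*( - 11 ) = 990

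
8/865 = 8/865 = 0.01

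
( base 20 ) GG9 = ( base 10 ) 6729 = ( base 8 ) 15111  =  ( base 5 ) 203404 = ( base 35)5h9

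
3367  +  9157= 12524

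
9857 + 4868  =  14725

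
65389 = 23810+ 41579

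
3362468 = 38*88486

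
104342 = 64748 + 39594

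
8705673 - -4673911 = 13379584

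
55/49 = 1 + 6/49 = 1.12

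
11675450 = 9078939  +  2596511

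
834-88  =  746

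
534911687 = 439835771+95075916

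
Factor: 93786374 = 2^1*11^2 *373^1*1039^1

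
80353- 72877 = 7476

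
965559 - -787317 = 1752876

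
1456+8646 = 10102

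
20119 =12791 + 7328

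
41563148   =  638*65146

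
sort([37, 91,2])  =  [2,37, 91 ] 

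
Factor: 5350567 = 251^1*21317^1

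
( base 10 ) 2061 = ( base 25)37b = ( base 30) 28l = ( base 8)4015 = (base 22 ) 45F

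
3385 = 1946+1439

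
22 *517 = 11374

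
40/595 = 8/119 = 0.07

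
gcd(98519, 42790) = 1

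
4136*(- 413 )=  - 1708168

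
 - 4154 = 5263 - 9417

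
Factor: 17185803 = 3^1  *167^1*34303^1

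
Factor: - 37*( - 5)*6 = 1110 = 2^1*3^1 * 5^1*37^1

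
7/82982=7/82982  =  0.00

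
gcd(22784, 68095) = 1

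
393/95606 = 393/95606= 0.00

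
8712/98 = 4356/49 = 88.90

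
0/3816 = 0 = 0.00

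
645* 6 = 3870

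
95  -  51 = 44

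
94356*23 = 2170188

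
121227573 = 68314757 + 52912816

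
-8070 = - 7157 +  - 913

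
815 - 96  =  719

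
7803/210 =37 + 11/70 = 37.16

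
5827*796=4638292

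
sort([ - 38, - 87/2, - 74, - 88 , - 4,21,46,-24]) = [ - 88,-74, - 87/2, - 38, - 24,-4,21, 46]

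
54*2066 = 111564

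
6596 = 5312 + 1284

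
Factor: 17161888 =2^5 * 271^1*1979^1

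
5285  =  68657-63372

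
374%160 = 54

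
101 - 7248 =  - 7147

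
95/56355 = 19/11271 = 0.00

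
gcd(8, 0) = 8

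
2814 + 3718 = 6532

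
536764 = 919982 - 383218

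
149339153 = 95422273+53916880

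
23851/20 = 23851/20 = 1192.55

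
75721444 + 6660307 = 82381751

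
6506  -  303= 6203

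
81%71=10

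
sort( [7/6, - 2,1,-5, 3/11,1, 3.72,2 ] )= [ - 5,-2,3/11,1 , 1,7/6,2,3.72]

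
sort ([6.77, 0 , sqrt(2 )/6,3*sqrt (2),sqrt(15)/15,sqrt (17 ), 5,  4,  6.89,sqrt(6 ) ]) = [0 , sqrt( 2)/6,sqrt( 15)/15,sqrt(6),4, sqrt( 17 ),3*sqrt(2),5, 6.77,6.89]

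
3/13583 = 3/13583=0.00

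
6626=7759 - 1133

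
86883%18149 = 14287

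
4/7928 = 1/1982 =0.00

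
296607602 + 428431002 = 725038604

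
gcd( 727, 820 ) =1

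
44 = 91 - 47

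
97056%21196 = 12272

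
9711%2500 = 2211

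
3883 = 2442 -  - 1441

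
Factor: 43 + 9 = 52 = 2^2*13^1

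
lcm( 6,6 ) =6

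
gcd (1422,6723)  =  9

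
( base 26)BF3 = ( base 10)7829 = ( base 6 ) 100125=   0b1111010010101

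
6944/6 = 1157 + 1/3 = 1157.33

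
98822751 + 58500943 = 157323694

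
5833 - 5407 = 426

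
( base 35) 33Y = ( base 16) ee6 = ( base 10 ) 3814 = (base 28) 4O6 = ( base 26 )5gi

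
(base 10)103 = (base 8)147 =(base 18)5D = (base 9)124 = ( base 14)75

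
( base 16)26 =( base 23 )1F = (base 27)1B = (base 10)38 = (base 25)1D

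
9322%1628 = 1182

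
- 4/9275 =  - 4/9275 = -  0.00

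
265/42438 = 265/42438=0.01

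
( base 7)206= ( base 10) 104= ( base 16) 68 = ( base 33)35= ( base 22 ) 4G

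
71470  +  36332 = 107802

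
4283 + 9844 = 14127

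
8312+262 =8574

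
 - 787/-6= 787/6 = 131.17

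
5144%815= 254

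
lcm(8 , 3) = 24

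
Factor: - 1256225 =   -  5^2*109^1* 461^1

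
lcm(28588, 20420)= 142940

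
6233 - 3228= 3005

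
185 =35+150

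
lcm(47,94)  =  94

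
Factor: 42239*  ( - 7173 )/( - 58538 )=302980347/58538 = 2^( - 1 ) * 3^2*797^1*29269^(  -  1 )*42239^1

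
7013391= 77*91083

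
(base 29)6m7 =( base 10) 5691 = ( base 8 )13073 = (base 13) 278A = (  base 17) 12bd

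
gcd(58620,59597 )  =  977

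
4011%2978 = 1033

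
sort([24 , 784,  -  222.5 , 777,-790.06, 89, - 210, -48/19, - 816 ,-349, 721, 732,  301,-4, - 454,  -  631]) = [-816, - 790.06 , -631,-454, - 349, - 222.5, - 210, - 4,-48/19,24,89,301,721, 732,777, 784 ] 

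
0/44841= 0 = 0.00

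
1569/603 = 523/201=2.60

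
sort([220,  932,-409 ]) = [ - 409, 220,932] 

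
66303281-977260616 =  - 910957335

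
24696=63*392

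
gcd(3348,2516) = 4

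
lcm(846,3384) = 3384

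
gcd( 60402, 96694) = 2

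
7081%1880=1441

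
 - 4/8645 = -4/8645 =- 0.00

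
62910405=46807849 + 16102556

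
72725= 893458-820733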